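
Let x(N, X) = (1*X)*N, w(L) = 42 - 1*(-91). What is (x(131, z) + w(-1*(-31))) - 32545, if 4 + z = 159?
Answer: -12107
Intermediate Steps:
z = 155 (z = -4 + 159 = 155)
w(L) = 133 (w(L) = 42 + 91 = 133)
x(N, X) = N*X (x(N, X) = X*N = N*X)
(x(131, z) + w(-1*(-31))) - 32545 = (131*155 + 133) - 32545 = (20305 + 133) - 32545 = 20438 - 32545 = -12107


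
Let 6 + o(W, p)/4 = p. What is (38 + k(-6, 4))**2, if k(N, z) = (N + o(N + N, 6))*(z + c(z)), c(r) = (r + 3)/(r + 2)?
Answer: 49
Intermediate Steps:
o(W, p) = -24 + 4*p
c(r) = (3 + r)/(2 + r)
k(N, z) = N*(z + (3 + z)/(2 + z)) (k(N, z) = (N + (-24 + 4*6))*(z + (3 + z)/(2 + z)) = (N + (-24 + 24))*(z + (3 + z)/(2 + z)) = (N + 0)*(z + (3 + z)/(2 + z)) = N*(z + (3 + z)/(2 + z)))
(38 + k(-6, 4))**2 = (38 - 6*(3 + 4 + 4*(2 + 4))/(2 + 4))**2 = (38 - 6*(3 + 4 + 4*6)/6)**2 = (38 - 6*1/6*(3 + 4 + 24))**2 = (38 - 6*1/6*31)**2 = (38 - 31)**2 = 7**2 = 49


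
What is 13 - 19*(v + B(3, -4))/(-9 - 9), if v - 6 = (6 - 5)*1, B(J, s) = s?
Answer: 97/6 ≈ 16.167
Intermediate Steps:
v = 7 (v = 6 + (6 - 5)*1 = 6 + 1*1 = 6 + 1 = 7)
13 - 19*(v + B(3, -4))/(-9 - 9) = 13 - 19*(7 - 4)/(-9 - 9) = 13 - 57/(-18) = 13 - 57*(-1)/18 = 13 - 19*(-⅙) = 13 + 19/6 = 97/6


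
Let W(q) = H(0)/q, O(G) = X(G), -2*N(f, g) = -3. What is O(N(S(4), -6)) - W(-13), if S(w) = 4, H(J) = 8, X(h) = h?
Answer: 55/26 ≈ 2.1154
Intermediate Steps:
N(f, g) = 3/2 (N(f, g) = -½*(-3) = 3/2)
O(G) = G
W(q) = 8/q
O(N(S(4), -6)) - W(-13) = 3/2 - 8/(-13) = 3/2 - 8*(-1)/13 = 3/2 - 1*(-8/13) = 3/2 + 8/13 = 55/26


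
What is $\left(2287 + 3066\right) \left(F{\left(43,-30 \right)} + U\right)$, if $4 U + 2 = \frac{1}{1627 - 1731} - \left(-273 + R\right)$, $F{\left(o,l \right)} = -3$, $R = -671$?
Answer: $\frac{517736807}{416} \approx 1.2446 \cdot 10^{6}$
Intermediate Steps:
$U = \frac{97967}{416}$ ($U = - \frac{1}{2} + \frac{\frac{1}{1627 - 1731} + \left(273 - -671\right)}{4} = - \frac{1}{2} + \frac{\frac{1}{-104} + \left(273 + 671\right)}{4} = - \frac{1}{2} + \frac{- \frac{1}{104} + 944}{4} = - \frac{1}{2} + \frac{1}{4} \cdot \frac{98175}{104} = - \frac{1}{2} + \frac{98175}{416} = \frac{97967}{416} \approx 235.5$)
$\left(2287 + 3066\right) \left(F{\left(43,-30 \right)} + U\right) = \left(2287 + 3066\right) \left(-3 + \frac{97967}{416}\right) = 5353 \cdot \frac{96719}{416} = \frac{517736807}{416}$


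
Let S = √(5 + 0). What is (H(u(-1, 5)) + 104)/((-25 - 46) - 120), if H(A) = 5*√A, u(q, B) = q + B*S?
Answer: -104/191 - 5*√(-1 + 5*√5)/191 ≈ -0.62803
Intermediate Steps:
S = √5 ≈ 2.2361
u(q, B) = q + B*√5
(H(u(-1, 5)) + 104)/((-25 - 46) - 120) = (5*√(-1 + 5*√5) + 104)/((-25 - 46) - 120) = (104 + 5*√(-1 + 5*√5))/(-71 - 120) = (104 + 5*√(-1 + 5*√5))/(-191) = -(104 + 5*√(-1 + 5*√5))/191 = -104/191 - 5*√(-1 + 5*√5)/191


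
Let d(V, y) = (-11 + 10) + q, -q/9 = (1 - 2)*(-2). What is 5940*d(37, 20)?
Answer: -112860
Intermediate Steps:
q = -18 (q = -9*(1 - 2)*(-2) = -(-9)*(-2) = -9*2 = -18)
d(V, y) = -19 (d(V, y) = (-11 + 10) - 18 = -1 - 18 = -19)
5940*d(37, 20) = 5940*(-19) = -112860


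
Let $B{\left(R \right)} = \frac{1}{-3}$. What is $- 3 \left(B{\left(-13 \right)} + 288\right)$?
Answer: $-863$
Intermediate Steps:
$B{\left(R \right)} = - \frac{1}{3}$
$- 3 \left(B{\left(-13 \right)} + 288\right) = - 3 \left(- \frac{1}{3} + 288\right) = \left(-3\right) \frac{863}{3} = -863$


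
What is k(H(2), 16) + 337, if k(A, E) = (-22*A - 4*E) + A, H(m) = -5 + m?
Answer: 336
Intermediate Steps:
k(A, E) = -21*A - 4*E
k(H(2), 16) + 337 = (-21*(-5 + 2) - 4*16) + 337 = (-21*(-3) - 64) + 337 = (63 - 64) + 337 = -1 + 337 = 336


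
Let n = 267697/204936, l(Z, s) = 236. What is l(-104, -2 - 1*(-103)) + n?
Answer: 48632593/204936 ≈ 237.31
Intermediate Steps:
n = 267697/204936 (n = 267697*(1/204936) = 267697/204936 ≈ 1.3062)
l(-104, -2 - 1*(-103)) + n = 236 + 267697/204936 = 48632593/204936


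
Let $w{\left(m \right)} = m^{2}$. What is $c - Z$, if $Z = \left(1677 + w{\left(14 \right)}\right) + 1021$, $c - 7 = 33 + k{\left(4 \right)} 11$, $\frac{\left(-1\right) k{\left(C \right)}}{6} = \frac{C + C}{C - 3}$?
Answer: $-3382$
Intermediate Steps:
$k{\left(C \right)} = - \frac{12 C}{-3 + C}$ ($k{\left(C \right)} = - 6 \frac{C + C}{C - 3} = - 6 \frac{2 C}{-3 + C} = - \frac{12 C}{-3 + C}$)
$c = -488$ ($c = 7 + \left(33 + \left(-12\right) 4 \frac{1}{-3 + 4} \cdot 11\right) = 7 + \left(33 + \left(-12\right) 4 \cdot 1^{-1} \cdot 11\right) = 7 + \left(33 + \left(-12\right) 4 \cdot 1 \cdot 11\right) = 7 + \left(33 - 528\right) = 7 - 495 = -488$)
$Z = 2894$ ($Z = \left(1677 + 14^{2}\right) + 1021 = \left(1677 + 196\right) + 1021 = 1873 + 1021 = 2894$)
$c - Z = -488 - 2894 = -3382$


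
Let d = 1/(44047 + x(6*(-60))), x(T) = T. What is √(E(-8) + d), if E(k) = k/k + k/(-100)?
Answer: √8257018/2765 ≈ 1.0392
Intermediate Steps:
E(k) = 1 - k/100 (E(k) = 1 + k*(-1/100) = 1 - k/100)
d = 1/43687 (d = 1/(44047 + 6*(-60)) = 1/(44047 - 360) = 1/43687 ≈ 2.2890e-5)
√(E(-8) + d) = √((1 - 1/100*(-8)) + 1/43687) = √((1 + 2/25) + 1/43687) = √(27/25 + 1/43687) = √(1179574/1092175) = √8257018/2765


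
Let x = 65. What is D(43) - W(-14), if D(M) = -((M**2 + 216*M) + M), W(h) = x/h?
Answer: -156455/14 ≈ -11175.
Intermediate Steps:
W(h) = 65/h
D(M) = -M**2 - 217*M (D(M) = -(M**2 + 217*M) = -M**2 - 217*M)
D(43) - W(-14) = -1*43*(217 + 43) - 65/(-14) = -1*43*260 - 65*(-1)/14 = -11180 - 1*(-65/14) = -11180 + 65/14 = -156455/14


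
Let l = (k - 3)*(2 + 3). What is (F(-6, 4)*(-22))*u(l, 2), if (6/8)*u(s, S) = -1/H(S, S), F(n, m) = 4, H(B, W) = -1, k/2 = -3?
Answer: -352/3 ≈ -117.33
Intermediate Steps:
k = -6 (k = 2*(-3) = -6)
l = -45 (l = (-6 - 3)*(2 + 3) = -9*5 = -45)
u(s, S) = 4/3 (u(s, S) = 4*(-1/(-1))/3 = 4*(-1*(-1))/3 = (4/3)*1 = 4/3)
(F(-6, 4)*(-22))*u(l, 2) = (4*(-22))*(4/3) = -88*4/3 = -352/3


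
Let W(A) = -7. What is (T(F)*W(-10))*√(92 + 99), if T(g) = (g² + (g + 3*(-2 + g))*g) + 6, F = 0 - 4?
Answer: -770*√191 ≈ -10642.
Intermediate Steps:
F = -4
T(g) = 6 + g² + g*(-6 + 4*g) (T(g) = (g² + (g + (-6 + 3*g))*g) + 6 = (g² + (-6 + 4*g)*g) + 6 = (g² + g*(-6 + 4*g)) + 6 = 6 + g² + g*(-6 + 4*g))
(T(F)*W(-10))*√(92 + 99) = ((6 - 6*(-4) + 5*(-4)²)*(-7))*√(92 + 99) = ((6 + 24 + 5*16)*(-7))*√191 = ((6 + 24 + 80)*(-7))*√191 = (110*(-7))*√191 = -770*√191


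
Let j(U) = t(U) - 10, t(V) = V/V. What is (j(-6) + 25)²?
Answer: 256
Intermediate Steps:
t(V) = 1
j(U) = -9 (j(U) = 1 - 10 = -9)
(j(-6) + 25)² = (-9 + 25)² = 16² = 256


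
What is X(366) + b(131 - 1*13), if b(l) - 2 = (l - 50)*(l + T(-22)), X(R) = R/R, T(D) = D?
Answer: 6531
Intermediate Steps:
X(R) = 1
b(l) = 2 + (-50 + l)*(-22 + l) (b(l) = 2 + (l - 50)*(l - 22) = 2 + (-50 + l)*(-22 + l))
X(366) + b(131 - 1*13) = 1 + (1102 + (131 - 1*13)**2 - 72*(131 - 1*13)) = 1 + (1102 + (131 - 13)**2 - 72*(131 - 13)) = 1 + (1102 + 118**2 - 72*118) = 1 + (1102 + 13924 - 8496) = 1 + 6530 = 6531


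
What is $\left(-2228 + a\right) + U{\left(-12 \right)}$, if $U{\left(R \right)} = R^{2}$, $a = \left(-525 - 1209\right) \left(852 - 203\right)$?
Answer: $-1127450$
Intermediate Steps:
$a = -1125366$ ($a = \left(-1734\right) 649 = -1125366$)
$\left(-2228 + a\right) + U{\left(-12 \right)} = \left(-2228 - 1125366\right) + \left(-12\right)^{2} = -1127594 + 144 = -1127450$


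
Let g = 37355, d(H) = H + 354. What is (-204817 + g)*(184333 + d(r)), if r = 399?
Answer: -30994871732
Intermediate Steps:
d(H) = 354 + H
(-204817 + g)*(184333 + d(r)) = (-204817 + 37355)*(184333 + (354 + 399)) = -167462*(184333 + 753) = -167462*185086 = -30994871732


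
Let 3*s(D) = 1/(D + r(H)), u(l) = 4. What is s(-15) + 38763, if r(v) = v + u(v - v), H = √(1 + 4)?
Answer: 13489513/348 - √5/348 ≈ 38763.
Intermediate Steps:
H = √5 ≈ 2.2361
r(v) = 4 + v (r(v) = v + 4 = 4 + v)
s(D) = 1/(3*(4 + D + √5)) (s(D) = 1/(3*(D + (4 + √5))) = 1/(3*(4 + D + √5)))
s(-15) + 38763 = 1/(3*(4 - 15 + √5)) + 38763 = 1/(3*(-11 + √5)) + 38763 = 38763 + 1/(3*(-11 + √5))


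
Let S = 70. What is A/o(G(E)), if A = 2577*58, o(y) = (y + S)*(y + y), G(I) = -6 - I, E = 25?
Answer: -24911/403 ≈ -61.814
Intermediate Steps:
o(y) = 2*y*(70 + y) (o(y) = (y + 70)*(y + y) = (70 + y)*(2*y) = 2*y*(70 + y))
A = 149466
A/o(G(E)) = 149466/((2*(-6 - 1*25)*(70 + (-6 - 1*25)))) = 149466/((2*(-6 - 25)*(70 + (-6 - 25)))) = 149466/((2*(-31)*(70 - 31))) = 149466/((2*(-31)*39)) = 149466/(-2418) = 149466*(-1/2418) = -24911/403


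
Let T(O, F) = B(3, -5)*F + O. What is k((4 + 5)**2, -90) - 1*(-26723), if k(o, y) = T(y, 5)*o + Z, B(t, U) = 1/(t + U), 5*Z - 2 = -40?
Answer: 192229/10 ≈ 19223.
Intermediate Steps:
Z = -38/5 (Z = 2/5 + (1/5)*(-40) = 2/5 - 8 = -38/5 ≈ -7.6000)
B(t, U) = 1/(U + t)
T(O, F) = O - F/2 (T(O, F) = F/(-5 + 3) + O = F/(-2) + O = -F/2 + O = O - F/2)
k(o, y) = -38/5 + o*(-5/2 + y) (k(o, y) = (y - 1/2*5)*o - 38/5 = (y - 5/2)*o - 38/5 = (-5/2 + y)*o - 38/5 = o*(-5/2 + y) - 38/5 = -38/5 + o*(-5/2 + y))
k((4 + 5)**2, -90) - 1*(-26723) = (-38/5 + (4 + 5)**2*(-5 + 2*(-90))/2) - 1*(-26723) = (-38/5 + (1/2)*9**2*(-5 - 180)) + 26723 = (-38/5 + (1/2)*81*(-185)) + 26723 = (-38/5 - 14985/2) + 26723 = -75001/10 + 26723 = 192229/10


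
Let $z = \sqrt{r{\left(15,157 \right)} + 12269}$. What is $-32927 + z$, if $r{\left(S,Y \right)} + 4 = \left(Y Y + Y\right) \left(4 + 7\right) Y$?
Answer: $-32927 + \sqrt{42852227} \approx -26381.0$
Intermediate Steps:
$r{\left(S,Y \right)} = -4 + Y \left(11 Y + 11 Y^{2}\right)$ ($r{\left(S,Y \right)} = -4 + \left(Y Y + Y\right) \left(4 + 7\right) Y = -4 + \left(Y^{2} + Y\right) 11 Y = -4 + \left(Y + Y^{2}\right) 11 Y = -4 + \left(11 Y + 11 Y^{2}\right) Y = -4 + Y \left(11 Y + 11 Y^{2}\right)$)
$z = \sqrt{42852227}$ ($z = \sqrt{\left(-4 + 11 \cdot 157^{2} + 11 \cdot 157^{3}\right) + 12269} = \sqrt{\left(-4 + 11 \cdot 24649 + 11 \cdot 3869893\right) + 12269} = \sqrt{\left(-4 + 271139 + 42568823\right) + 12269} = \sqrt{42839958 + 12269} = \sqrt{42852227} \approx 6546.2$)
$-32927 + z = -32927 + \sqrt{42852227}$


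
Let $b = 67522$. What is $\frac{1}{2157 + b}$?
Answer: $\frac{1}{69679} \approx 1.4352 \cdot 10^{-5}$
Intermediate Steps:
$\frac{1}{2157 + b} = \frac{1}{2157 + 67522} = \frac{1}{69679}$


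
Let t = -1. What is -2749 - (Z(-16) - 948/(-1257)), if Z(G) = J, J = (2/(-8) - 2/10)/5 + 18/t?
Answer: -114456729/41900 ≈ -2731.7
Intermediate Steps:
J = -1809/100 (J = (2/(-8) - 2/10)/5 + 18/(-1) = (2*(-⅛) - 2*⅒)*(⅕) + 18*(-1) = (-¼ - ⅕)*(⅕) - 18 = -9/20*⅕ - 18 = -9/100 - 18 = -1809/100 ≈ -18.090)
Z(G) = -1809/100
-2749 - (Z(-16) - 948/(-1257)) = -2749 - (-1809/100 - 948/(-1257)) = -2749 - (-1809/100 - 948*(-1/1257)) = -2749 - (-1809/100 + 316/419) = -2749 - 1*(-726371/41900) = -2749 + 726371/41900 = -114456729/41900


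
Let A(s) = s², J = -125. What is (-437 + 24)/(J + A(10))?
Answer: 413/25 ≈ 16.520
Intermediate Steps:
(-437 + 24)/(J + A(10)) = (-437 + 24)/(-125 + 10²) = -413/(-125 + 100) = -413/(-25) = -413*(-1/25) = 413/25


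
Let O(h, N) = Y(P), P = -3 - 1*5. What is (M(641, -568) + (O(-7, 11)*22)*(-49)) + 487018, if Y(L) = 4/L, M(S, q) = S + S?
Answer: 488839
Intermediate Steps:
M(S, q) = 2*S
P = -8 (P = -3 - 5 = -8)
O(h, N) = -½ (O(h, N) = 4/(-8) = 4*(-⅛) = -½)
(M(641, -568) + (O(-7, 11)*22)*(-49)) + 487018 = (2*641 - ½*22*(-49)) + 487018 = (1282 - 11*(-49)) + 487018 = (1282 + 539) + 487018 = 1821 + 487018 = 488839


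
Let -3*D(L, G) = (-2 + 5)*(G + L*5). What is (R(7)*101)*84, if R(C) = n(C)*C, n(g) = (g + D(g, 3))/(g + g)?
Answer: -131502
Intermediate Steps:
D(L, G) = -G - 5*L (D(L, G) = -(-2 + 5)*(G + L*5)/3 = -(G + 5*L) = -(3*G + 15*L)/3 = -G - 5*L)
n(g) = (-3 - 4*g)/(2*g) (n(g) = (g + (-1*3 - 5*g))/(g + g) = (g + (-3 - 5*g))/((2*g)) = (-3 - 4*g)*(1/(2*g)) = (-3 - 4*g)/(2*g))
R(C) = C*(-2 - 3/(2*C)) (R(C) = (-2 - 3/(2*C))*C = C*(-2 - 3/(2*C)))
(R(7)*101)*84 = ((-3/2 - 2*7)*101)*84 = ((-3/2 - 14)*101)*84 = -31/2*101*84 = -3131/2*84 = -131502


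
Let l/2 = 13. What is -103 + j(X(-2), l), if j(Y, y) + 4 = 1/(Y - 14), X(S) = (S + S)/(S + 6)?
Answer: -1606/15 ≈ -107.07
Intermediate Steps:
l = 26 (l = 2*13 = 26)
X(S) = 2*S/(6 + S) (X(S) = (2*S)/(6 + S) = 2*S/(6 + S))
j(Y, y) = -4 + 1/(-14 + Y) (j(Y, y) = -4 + 1/(Y - 14) = -4 + 1/(-14 + Y))
-103 + j(X(-2), l) = -103 + (57 - 8*(-2)/(6 - 2))/(-14 + 2*(-2)/(6 - 2)) = -103 + (57 - 8*(-2)/4)/(-14 + 2*(-2)/4) = -103 + (57 - 8*(-2)/4)/(-14 + 2*(-2)*(1/4)) = -103 + (57 - 4*(-1))/(-14 - 1) = -103 + (57 + 4)/(-15) = -103 - 1/15*61 = -103 - 61/15 = -1606/15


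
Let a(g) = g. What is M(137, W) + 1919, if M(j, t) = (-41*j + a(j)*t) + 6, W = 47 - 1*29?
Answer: -1226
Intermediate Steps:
W = 18 (W = 47 - 29 = 18)
M(j, t) = 6 - 41*j + j*t (M(j, t) = (-41*j + j*t) + 6 = 6 - 41*j + j*t)
M(137, W) + 1919 = (6 - 41*137 + 137*18) + 1919 = (6 - 5617 + 2466) + 1919 = -3145 + 1919 = -1226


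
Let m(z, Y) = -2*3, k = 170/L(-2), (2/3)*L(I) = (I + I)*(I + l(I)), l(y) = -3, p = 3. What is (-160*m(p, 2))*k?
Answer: 5440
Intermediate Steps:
L(I) = 3*I*(-3 + I) (L(I) = 3*((I + I)*(I - 3))/2 = 3*((2*I)*(-3 + I))/2 = 3*(2*I*(-3 + I))/2 = 3*I*(-3 + I))
k = 17/3 (k = 170/((3*(-2)*(-3 - 2))) = 170/((3*(-2)*(-5))) = 170/30 = 170*(1/30) = 17/3 ≈ 5.6667)
m(z, Y) = -6
(-160*m(p, 2))*k = -160*(-6)*(17/3) = 960*(17/3) = 5440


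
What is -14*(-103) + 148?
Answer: 1590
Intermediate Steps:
-14*(-103) + 148 = 1442 + 148 = 1590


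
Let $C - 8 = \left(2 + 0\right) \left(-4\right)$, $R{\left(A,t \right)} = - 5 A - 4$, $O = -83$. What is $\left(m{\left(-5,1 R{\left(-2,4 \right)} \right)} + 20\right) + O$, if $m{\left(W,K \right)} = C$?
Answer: $-63$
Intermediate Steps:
$R{\left(A,t \right)} = -4 - 5 A$
$C = 0$ ($C = 8 + \left(2 + 0\right) \left(-4\right) = 8 + 2 \left(-4\right) = 8 - 8 = 0$)
$m{\left(W,K \right)} = 0$
$\left(m{\left(-5,1 R{\left(-2,4 \right)} \right)} + 20\right) + O = \left(0 + 20\right) - 83 = 20 - 83 = -63$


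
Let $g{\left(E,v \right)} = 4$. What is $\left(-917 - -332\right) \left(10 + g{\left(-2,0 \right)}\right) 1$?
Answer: $-8190$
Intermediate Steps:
$\left(-917 - -332\right) \left(10 + g{\left(-2,0 \right)}\right) 1 = \left(-917 - -332\right) \left(10 + 4\right) 1 = \left(-917 + 332\right) 14 \cdot 1 = \left(-585\right) 14 = -8190$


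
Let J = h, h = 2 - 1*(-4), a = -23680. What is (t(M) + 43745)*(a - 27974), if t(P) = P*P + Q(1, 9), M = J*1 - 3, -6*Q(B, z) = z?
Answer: -2259991635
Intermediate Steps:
Q(B, z) = -z/6
h = 6 (h = 2 + 4 = 6)
J = 6
M = 3 (M = 6*1 - 3 = 6 - 3 = 3)
t(P) = -3/2 + P² (t(P) = P*P - ⅙*9 = P² - 3/2 = -3/2 + P²)
(t(M) + 43745)*(a - 27974) = ((-3/2 + 3²) + 43745)*(-23680 - 27974) = ((-3/2 + 9) + 43745)*(-51654) = (15/2 + 43745)*(-51654) = (87505/2)*(-51654) = -2259991635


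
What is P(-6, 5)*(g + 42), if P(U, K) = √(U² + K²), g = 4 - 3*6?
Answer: 28*√61 ≈ 218.69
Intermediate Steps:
g = -14 (g = 4 - 18 = -14)
P(U, K) = √(K² + U²)
P(-6, 5)*(g + 42) = √(5² + (-6)²)*(-14 + 42) = √(25 + 36)*28 = √61*28 = 28*√61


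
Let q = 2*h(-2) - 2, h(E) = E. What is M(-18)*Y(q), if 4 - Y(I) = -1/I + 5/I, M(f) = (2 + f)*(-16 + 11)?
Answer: 1120/3 ≈ 373.33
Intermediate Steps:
q = -6 (q = 2*(-2) - 2 = -4 - 2 = -6)
M(f) = -10 - 5*f (M(f) = (2 + f)*(-5) = -10 - 5*f)
Y(I) = 4 - 4/I (Y(I) = 4 - (-1/I + 5/I) = 4 - 4/I)
M(-18)*Y(q) = (-10 - 5*(-18))*(4 - 4/(-6)) = (-10 + 90)*(4 - 4*(-1/6)) = 80*(4 + 2/3) = 80*(14/3) = 1120/3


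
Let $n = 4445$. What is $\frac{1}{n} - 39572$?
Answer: $- \frac{175897539}{4445} \approx -39572.0$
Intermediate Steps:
$\frac{1}{n} - 39572 = \frac{1}{4445} - 39572 = - \frac{175897539}{4445}$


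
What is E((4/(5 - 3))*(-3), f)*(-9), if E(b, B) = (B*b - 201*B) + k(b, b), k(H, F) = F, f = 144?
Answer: 268326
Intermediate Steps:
E(b, B) = b - 201*B + B*b (E(b, B) = (B*b - 201*B) + b = (-201*B + B*b) + b = b - 201*B + B*b)
E((4/(5 - 3))*(-3), f)*(-9) = ((4/(5 - 3))*(-3) - 201*144 + 144*((4/(5 - 3))*(-3)))*(-9) = ((4/2)*(-3) - 28944 + 144*((4/2)*(-3)))*(-9) = ((4*(½))*(-3) - 28944 + 144*((4*(½))*(-3)))*(-9) = (2*(-3) - 28944 + 144*(2*(-3)))*(-9) = (-6 - 28944 + 144*(-6))*(-9) = (-6 - 28944 - 864)*(-9) = -29814*(-9) = 268326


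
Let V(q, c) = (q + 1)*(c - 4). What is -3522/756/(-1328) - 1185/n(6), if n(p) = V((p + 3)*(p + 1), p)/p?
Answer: -18587921/334656 ≈ -55.543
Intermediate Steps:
V(q, c) = (1 + q)*(-4 + c)
n(p) = (-4 + p - 4*(1 + p)*(3 + p) + p*(1 + p)*(3 + p))/p (n(p) = (-4 + p - 4*(p + 3)*(p + 1) + p*((p + 3)*(p + 1)))/p = (-4 + p - 4*(3 + p)*(1 + p) + p*((3 + p)*(1 + p)))/p = (-4 + p - 4*(1 + p)*(3 + p) + p*((1 + p)*(3 + p)))/p = (-4 + p - 4*(1 + p)*(3 + p) + p*(1 + p)*(3 + p))/p)
-3522/756/(-1328) - 1185/n(6) = -3522/756/(-1328) - 1185/(-12 + 6² - 16/6) = -3522*1/756*(-1/1328) - 1185/(-12 + 36 - 16*⅙) = -587/126*(-1/1328) - 1185/(-12 + 36 - 8/3) = 587/167328 - 1185/64/3 = 587/167328 - 1185*3/64 = 587/167328 - 3555/64 = -18587921/334656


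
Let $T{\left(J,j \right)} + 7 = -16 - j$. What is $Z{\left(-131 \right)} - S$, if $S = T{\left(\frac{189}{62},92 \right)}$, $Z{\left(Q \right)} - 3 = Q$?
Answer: $-13$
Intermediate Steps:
$T{\left(J,j \right)} = -23 - j$ ($T{\left(J,j \right)} = -7 - \left(16 + j\right) = -23 - j$)
$Z{\left(Q \right)} = 3 + Q$
$S = -115$ ($S = -23 - 92 = -115$)
$Z{\left(-131 \right)} - S = \left(3 - 131\right) - -115 = -128 + 115 = -13$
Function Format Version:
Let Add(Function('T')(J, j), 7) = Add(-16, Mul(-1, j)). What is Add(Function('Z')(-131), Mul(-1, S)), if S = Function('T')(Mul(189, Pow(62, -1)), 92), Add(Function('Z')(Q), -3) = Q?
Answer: -13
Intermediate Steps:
Function('T')(J, j) = Add(-23, Mul(-1, j)) (Function('T')(J, j) = Add(-7, Add(-16, Mul(-1, j))) = Add(-23, Mul(-1, j)))
Function('Z')(Q) = Add(3, Q)
S = -115 (S = Add(-23, Mul(-1, 92)) = Add(-23, -92) = -115)
Add(Function('Z')(-131), Mul(-1, S)) = Add(Add(3, -131), Mul(-1, -115)) = Add(-128, 115) = -13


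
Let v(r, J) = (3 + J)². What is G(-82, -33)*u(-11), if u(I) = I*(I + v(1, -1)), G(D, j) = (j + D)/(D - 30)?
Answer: 1265/16 ≈ 79.063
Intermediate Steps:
G(D, j) = (D + j)/(-30 + D)
u(I) = I*(4 + I) (u(I) = I*(I + (3 - 1)²) = I*(I + 2²) = I*(I + 4) = I*(4 + I))
G(-82, -33)*u(-11) = ((-82 - 33)/(-30 - 82))*(-11*(4 - 11)) = (-115/(-112))*(-11*(-7)) = -1/112*(-115)*77 = (115/112)*77 = 1265/16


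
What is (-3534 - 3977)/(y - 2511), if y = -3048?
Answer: 7511/5559 ≈ 1.3511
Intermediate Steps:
(-3534 - 3977)/(y - 2511) = (-3534 - 3977)/(-3048 - 2511) = -7511/(-5559) = -7511*(-1/5559) = 7511/5559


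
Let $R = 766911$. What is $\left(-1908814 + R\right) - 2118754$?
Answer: $-3260657$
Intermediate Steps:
$\left(-1908814 + R\right) - 2118754 = \left(-1908814 + 766911\right) - 2118754 = -1141903 - 2118754 = -3260657$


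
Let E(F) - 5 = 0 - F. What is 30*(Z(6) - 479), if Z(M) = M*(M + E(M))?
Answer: -13470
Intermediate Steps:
E(F) = 5 - F (E(F) = 5 + (0 - F) = 5 - F)
Z(M) = 5*M (Z(M) = M*(M + (5 - M)) = M*5 = 5*M)
30*(Z(6) - 479) = 30*(5*6 - 479) = 30*(30 - 479) = 30*(-449) = -13470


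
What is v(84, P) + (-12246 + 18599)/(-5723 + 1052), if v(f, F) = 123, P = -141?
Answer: 568180/4671 ≈ 121.64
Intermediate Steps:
v(84, P) + (-12246 + 18599)/(-5723 + 1052) = 123 + (-12246 + 18599)/(-5723 + 1052) = 123 + 6353/(-4671) = 123 + 6353*(-1/4671) = 123 - 6353/4671 = 568180/4671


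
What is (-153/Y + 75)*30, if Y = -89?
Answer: 204840/89 ≈ 2301.6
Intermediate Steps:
(-153/Y + 75)*30 = (-153/(-89) + 75)*30 = (-153*(-1/89) + 75)*30 = (153/89 + 75)*30 = (6828/89)*30 = 204840/89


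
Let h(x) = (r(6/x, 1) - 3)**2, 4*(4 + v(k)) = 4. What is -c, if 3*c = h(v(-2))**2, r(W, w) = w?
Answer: -16/3 ≈ -5.3333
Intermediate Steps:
v(k) = -3 (v(k) = -4 + (1/4)*4 = -4 + 1 = -3)
h(x) = 4 (h(x) = (1 - 3)**2 = (-2)**2 = 4)
c = 16/3 (c = (1/3)*4**2 = (1/3)*16 = 16/3 ≈ 5.3333)
-c = -1*16/3 = -16/3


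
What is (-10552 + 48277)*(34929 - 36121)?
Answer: -44968200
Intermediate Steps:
(-10552 + 48277)*(34929 - 36121) = 37725*(-1192) = -44968200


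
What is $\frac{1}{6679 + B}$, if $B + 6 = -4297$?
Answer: $\frac{1}{2376} \approx 0.00042088$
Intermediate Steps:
$B = -4303$ ($B = -6 - 4297 = -4303$)
$\frac{1}{6679 + B} = \frac{1}{6679 - 4303} = \frac{1}{2376}$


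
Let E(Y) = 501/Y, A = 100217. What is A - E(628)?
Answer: 62935775/628 ≈ 1.0022e+5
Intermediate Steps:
A - E(628) = 100217 - 501/628 = 62935775/628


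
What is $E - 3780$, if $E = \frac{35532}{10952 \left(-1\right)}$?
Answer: $- \frac{10358523}{2738} \approx -3783.2$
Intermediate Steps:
$E = - \frac{8883}{2738}$ ($E = \frac{35532}{-10952} = 35532 \left(- \frac{1}{10952}\right) = - \frac{8883}{2738} \approx -3.2443$)
$E - 3780 = - \frac{8883}{2738} - 3780 = - \frac{10358523}{2738}$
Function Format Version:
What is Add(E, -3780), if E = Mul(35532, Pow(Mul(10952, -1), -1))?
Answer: Rational(-10358523, 2738) ≈ -3783.2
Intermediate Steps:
E = Rational(-8883, 2738) (E = Mul(35532, Pow(-10952, -1)) = Mul(35532, Rational(-1, 10952)) = Rational(-8883, 2738) ≈ -3.2443)
Add(E, -3780) = Add(Rational(-8883, 2738), -3780) = Rational(-10358523, 2738)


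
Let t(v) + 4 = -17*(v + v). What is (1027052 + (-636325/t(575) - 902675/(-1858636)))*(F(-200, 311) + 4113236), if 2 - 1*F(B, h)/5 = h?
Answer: 76740889285236049740379/18171884172 ≈ 4.2231e+12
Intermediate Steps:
F(B, h) = 10 - 5*h
t(v) = -4 - 34*v (t(v) = -4 - 17*(v + v) = -4 - 34*v)
(1027052 + (-636325/t(575) - 902675/(-1858636)))*(F(-200, 311) + 4113236) = (1027052 + (-636325/(-4 - 34*575) - 902675/(-1858636)))*((10 - 5*311) + 4113236) = (1027052 + (-636325/(-4 - 19550) - 902675*(-1/1858636)))*((10 - 1555) + 4113236) = (1027052 + (-636325/(-19554) + 902675/1858636))*(-1545 + 4113236) = (1027052 + (-636325*(-1/19554) + 902675/1858636))*4111691 = (1027052 + (636325/19554 + 902675/1858636))*4111691 = (1027052 + 600173729825/18171884172)*4111691 = (18664070156350769/18171884172)*4111691 = 76740889285236049740379/18171884172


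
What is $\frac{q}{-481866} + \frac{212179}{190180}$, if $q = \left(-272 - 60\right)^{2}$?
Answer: $\frac{40639722847}{45820637940} \approx 0.88693$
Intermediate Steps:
$q = 110224$ ($q = \left(-332\right)^{2} = 110224$)
$\frac{q}{-481866} + \frac{212179}{190180} = \frac{110224}{-481866} + \frac{212179}{190180} = 110224 \left(- \frac{1}{481866}\right) + 212179 \cdot \frac{1}{190180} = - \frac{55112}{240933} + \frac{212179}{190180} = \frac{40639722847}{45820637940}$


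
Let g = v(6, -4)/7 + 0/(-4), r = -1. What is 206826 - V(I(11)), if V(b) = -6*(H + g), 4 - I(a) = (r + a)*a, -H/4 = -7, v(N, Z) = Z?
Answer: 1448934/7 ≈ 2.0699e+5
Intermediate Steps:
H = 28 (H = -4*(-7) = 28)
I(a) = 4 - a*(-1 + a) (I(a) = 4 - (-1 + a)*a = 4 - a*(-1 + a))
g = -4/7 (g = -4/7 + 0/(-4) = -4*1/7 + 0*(-1/4) = -4/7 + 0 = -4/7 ≈ -0.57143)
V(b) = -1152/7 (V(b) = -6*(28 - 4/7) = -6*192/7 = -1152/7)
206826 - V(I(11)) = 206826 - 1*(-1152/7) = 206826 + 1152/7 = 1448934/7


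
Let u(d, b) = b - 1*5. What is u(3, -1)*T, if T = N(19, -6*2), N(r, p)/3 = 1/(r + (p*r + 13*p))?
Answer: 18/365 ≈ 0.049315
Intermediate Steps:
u(d, b) = -5 + b (u(d, b) = b - 5 = -5 + b)
N(r, p) = 3/(r + 13*p + p*r) (N(r, p) = 3/(r + (p*r + 13*p)) = 3/(r + (13*p + p*r)) = 3/(r + 13*p + p*r))
T = -3/365 (T = 3/(19 + 13*(-6*2) - 6*2*19) = 3/(19 + 13*(-12) - 12*19) = 3/(19 - 156 - 228) = 3/(-365) = 3*(-1/365) = -3/365 ≈ -0.0082192)
u(3, -1)*T = (-5 - 1)*(-3/365) = -6*(-3/365) = 18/365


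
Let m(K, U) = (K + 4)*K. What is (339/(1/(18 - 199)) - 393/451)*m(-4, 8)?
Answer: 0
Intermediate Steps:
m(K, U) = K*(4 + K) (m(K, U) = (4 + K)*K = K*(4 + K))
(339/(1/(18 - 199)) - 393/451)*m(-4, 8) = (339/(1/(18 - 199)) - 393/451)*(-4*(4 - 4)) = (339/(1/(-181)) - 393*1/451)*(-4*0) = (339/(-1/181) - 393/451)*0 = (339*(-181) - 393/451)*0 = (-61359 - 393/451)*0 = -27673302/451*0 = 0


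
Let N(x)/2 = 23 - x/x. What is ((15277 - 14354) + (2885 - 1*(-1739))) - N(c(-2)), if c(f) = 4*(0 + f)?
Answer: 5503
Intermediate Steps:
c(f) = 4*f
N(x) = 44 (N(x) = 2*(23 - x/x) = 2*(23 - 1*1) = 2*(23 - 1) = 2*22 = 44)
((15277 - 14354) + (2885 - 1*(-1739))) - N(c(-2)) = ((15277 - 14354) + (2885 - 1*(-1739))) - 1*44 = (923 + (2885 + 1739)) - 44 = (923 + 4624) - 44 = 5547 - 44 = 5503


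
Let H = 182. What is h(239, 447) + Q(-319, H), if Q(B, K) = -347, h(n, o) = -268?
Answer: -615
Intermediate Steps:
h(239, 447) + Q(-319, H) = -268 - 347 = -615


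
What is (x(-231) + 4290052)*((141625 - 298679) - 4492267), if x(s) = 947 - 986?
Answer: -19945647531173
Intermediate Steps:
x(s) = -39
(x(-231) + 4290052)*((141625 - 298679) - 4492267) = (-39 + 4290052)*((141625 - 298679) - 4492267) = 4290013*(-157054 - 4492267) = 4290013*(-4649321) = -19945647531173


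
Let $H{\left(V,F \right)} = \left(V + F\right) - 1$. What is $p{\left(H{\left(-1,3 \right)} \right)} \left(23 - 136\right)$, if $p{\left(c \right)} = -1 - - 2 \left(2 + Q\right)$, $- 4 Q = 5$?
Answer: $- \frac{113}{2} \approx -56.5$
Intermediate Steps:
$Q = - \frac{5}{4}$ ($Q = \left(- \frac{1}{4}\right) 5 = - \frac{5}{4} \approx -1.25$)
$H{\left(V,F \right)} = -1 + F + V$ ($H{\left(V,F \right)} = \left(F + V\right) - 1 = -1 + F + V$)
$p{\left(c \right)} = \frac{1}{2}$ ($p{\left(c \right)} = -1 - - 2 \left(2 - \frac{5}{4}\right) = -1 - \left(-2\right) \frac{3}{4} = -1 - - \frac{3}{2} = -1 + \frac{3}{2} = \frac{1}{2}$)
$p{\left(H{\left(-1,3 \right)} \right)} \left(23 - 136\right) = \frac{23 - 136}{2} = \frac{1}{2} \left(-113\right) = - \frac{113}{2}$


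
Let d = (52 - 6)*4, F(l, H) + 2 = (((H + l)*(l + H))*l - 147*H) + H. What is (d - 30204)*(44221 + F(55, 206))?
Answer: -112899155960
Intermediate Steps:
F(l, H) = -2 - 146*H + l*(H + l)² (F(l, H) = -2 + ((((H + l)*(l + H))*l - 147*H) + H) = -2 + ((((H + l)*(H + l))*l - 147*H) + H) = -2 + (((H + l)²*l - 147*H) + H) = -2 + ((l*(H + l)² - 147*H) + H) = -2 + ((-147*H + l*(H + l)²) + H) = -2 + (-146*H + l*(H + l)²) = -2 - 146*H + l*(H + l)²)
d = 184 (d = 46*4 = 184)
(d - 30204)*(44221 + F(55, 206)) = (184 - 30204)*(44221 + (-2 - 146*206 + 55*(206 + 55)²)) = -30020*(44221 + (-2 - 30076 + 55*261²)) = -30020*(44221 + (-2 - 30076 + 55*68121)) = -30020*(44221 + (-2 - 30076 + 3746655)) = -30020*(44221 + 3716577) = -30020*3760798 = -112899155960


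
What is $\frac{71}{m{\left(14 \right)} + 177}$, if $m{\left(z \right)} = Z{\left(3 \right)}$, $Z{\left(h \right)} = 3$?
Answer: $\frac{71}{180} \approx 0.39444$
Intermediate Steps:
$m{\left(z \right)} = 3$
$\frac{71}{m{\left(14 \right)} + 177} = \frac{71}{3 + 177} = \frac{71}{180}$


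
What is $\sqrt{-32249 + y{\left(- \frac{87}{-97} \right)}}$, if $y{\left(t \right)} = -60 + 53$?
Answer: $48 i \sqrt{14} \approx 179.6 i$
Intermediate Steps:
$y{\left(t \right)} = -7$
$\sqrt{-32249 + y{\left(- \frac{87}{-97} \right)}} = \sqrt{-32249 - 7} = \sqrt{-32256} = 48 i \sqrt{14}$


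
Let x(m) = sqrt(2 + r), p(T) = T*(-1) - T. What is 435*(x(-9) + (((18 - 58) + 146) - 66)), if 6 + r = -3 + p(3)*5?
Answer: 17400 + 435*I*sqrt(37) ≈ 17400.0 + 2646.0*I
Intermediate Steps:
p(T) = -2*T (p(T) = -T - T = -2*T)
r = -39 (r = -6 + (-3 - 2*3*5) = -6 + (-3 - 6*5) = -6 + (-3 - 30) = -6 - 33 = -39)
x(m) = I*sqrt(37) (x(m) = sqrt(2 - 39) = sqrt(-37) = I*sqrt(37))
435*(x(-9) + (((18 - 58) + 146) - 66)) = 435*(I*sqrt(37) + (((18 - 58) + 146) - 66)) = 435*(I*sqrt(37) + ((-40 + 146) - 66)) = 435*(I*sqrt(37) + (106 - 66)) = 435*(I*sqrt(37) + 40) = 435*(40 + I*sqrt(37)) = 17400 + 435*I*sqrt(37)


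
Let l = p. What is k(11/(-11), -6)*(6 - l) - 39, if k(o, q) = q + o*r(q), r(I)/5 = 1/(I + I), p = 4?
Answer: -301/6 ≈ -50.167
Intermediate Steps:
l = 4
r(I) = 5/(2*I) (r(I) = 5/(I + I) = 5/((2*I)) = 5*(1/(2*I)) = 5/(2*I))
k(o, q) = q + 5*o/(2*q) (k(o, q) = q + o*(5/(2*q)) = q + 5*o/(2*q))
k(11/(-11), -6)*(6 - l) - 39 = (-6 + (5/2)*(11/(-11))/(-6))*(6 - 1*4) - 39 = (-6 + (5/2)*(11*(-1/11))*(-⅙))*(6 - 4) - 39 = (-6 + (5/2)*(-1)*(-⅙))*2 - 39 = (-6 + 5/12)*2 - 39 = -67/12*2 - 39 = -67/6 - 39 = -301/6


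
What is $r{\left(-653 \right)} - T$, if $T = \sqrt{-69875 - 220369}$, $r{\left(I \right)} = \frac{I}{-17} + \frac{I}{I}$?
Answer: $\frac{670}{17} - 38 i \sqrt{201} \approx 39.412 - 538.74 i$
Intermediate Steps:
$r{\left(I \right)} = 1 - \frac{I}{17}$ ($r{\left(I \right)} = I \left(- \frac{1}{17}\right) + 1 = - \frac{I}{17} + 1 = 1 - \frac{I}{17}$)
$T = 38 i \sqrt{201}$ ($T = \sqrt{-290244} = 38 i \sqrt{201} \approx 538.74 i$)
$r{\left(-653 \right)} - T = \left(1 - - \frac{653}{17}\right) - 38 i \sqrt{201} = \left(1 + \frac{653}{17}\right) - 38 i \sqrt{201} = \frac{670}{17} - 38 i \sqrt{201}$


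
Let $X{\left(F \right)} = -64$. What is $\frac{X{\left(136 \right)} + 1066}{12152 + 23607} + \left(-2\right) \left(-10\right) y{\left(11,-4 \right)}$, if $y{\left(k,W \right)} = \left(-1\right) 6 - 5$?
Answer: $- \frac{7865978}{35759} \approx -219.97$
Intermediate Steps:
$y{\left(k,W \right)} = -11$ ($y{\left(k,W \right)} = -6 - 5 = -11$)
$\frac{X{\left(136 \right)} + 1066}{12152 + 23607} + \left(-2\right) \left(-10\right) y{\left(11,-4 \right)} = \frac{-64 + 1066}{12152 + 23607} + \left(-2\right) \left(-10\right) \left(-11\right) = \frac{1002}{35759} + 20 \left(-11\right) = 1002 \cdot \frac{1}{35759} - 220 = \frac{1002}{35759} - 220 = - \frac{7865978}{35759}$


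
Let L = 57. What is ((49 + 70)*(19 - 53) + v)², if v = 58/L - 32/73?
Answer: 283349754336016/17313921 ≈ 1.6365e+7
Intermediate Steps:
v = 2410/4161 (v = 58/57 - 32/73 = 2410/4161 ≈ 0.57919)
((49 + 70)*(19 - 53) + v)² = ((49 + 70)*(19 - 53) + 2410/4161)² = (119*(-34) + 2410/4161)² = (-4046 + 2410/4161)² = (-16832996/4161)² = 283349754336016/17313921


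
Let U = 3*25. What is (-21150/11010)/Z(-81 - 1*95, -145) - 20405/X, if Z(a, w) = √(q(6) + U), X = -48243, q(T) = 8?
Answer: 20405/48243 - 705*√83/30461 ≈ 0.21211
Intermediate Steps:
U = 75
Z(a, w) = √83 (Z(a, w) = √(8 + 75) = √83)
(-21150/11010)/Z(-81 - 1*95, -145) - 20405/X = (-21150/11010)/(√83) - 20405/(-48243) = (-21150*1/11010)*(√83/83) - 20405*(-1/48243) = -705*√83/30461 + 20405/48243 = 20405/48243 - 705*√83/30461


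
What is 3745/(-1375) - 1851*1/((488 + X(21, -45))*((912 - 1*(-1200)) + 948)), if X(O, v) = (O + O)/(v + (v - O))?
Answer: -2758001027/1012156200 ≈ -2.7249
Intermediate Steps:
X(O, v) = 2*O/(-O + 2*v) (X(O, v) = (2*O)/(-O + 2*v) = 2*O/(-O + 2*v))
3745/(-1375) - 1851*1/((488 + X(21, -45))*((912 - 1*(-1200)) + 948)) = 3745/(-1375) - 1851*1/((488 + 2*21/(-1*21 + 2*(-45)))*((912 - 1*(-1200)) + 948)) = 3745*(-1/1375) - 1851*1/((488 + 2*21/(-21 - 90))*((912 + 1200) + 948)) = -749/275 - 1851*1/((488 + 2*21/(-111))*(2112 + 948)) = -749/275 - 1851*1/(3060*(488 + 2*21*(-1/111))) = -749/275 - 1851*1/(3060*(488 - 14/37)) = -749/275 - 1851/(3060*(18042/37)) = -749/275 - 1851/55208520/37 = -749/275 - 1851*37/55208520 = -749/275 - 22829/18402840 = -2758001027/1012156200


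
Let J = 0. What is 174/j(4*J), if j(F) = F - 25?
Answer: -174/25 ≈ -6.9600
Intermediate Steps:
j(F) = -25 + F
174/j(4*J) = 174/(-25 + 4*0) = 174/(-25 + 0) = 174/(-25) = 174*(-1/25) = -174/25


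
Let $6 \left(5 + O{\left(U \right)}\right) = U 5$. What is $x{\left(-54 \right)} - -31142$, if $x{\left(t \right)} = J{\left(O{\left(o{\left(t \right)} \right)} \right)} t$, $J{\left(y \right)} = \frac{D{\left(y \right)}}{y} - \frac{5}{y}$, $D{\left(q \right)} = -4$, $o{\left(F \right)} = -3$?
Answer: $\frac{155386}{5} \approx 31077.0$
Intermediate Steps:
$O{\left(U \right)} = -5 + \frac{5 U}{6}$ ($O{\left(U \right)} = -5 + \frac{U 5}{6} = -5 + \frac{5 U}{6}$)
$J{\left(y \right)} = - \frac{9}{y}$ ($J{\left(y \right)} = - \frac{4}{y} - \frac{5}{y} = - \frac{9}{y}$)
$x{\left(t \right)} = \frac{6 t}{5}$ ($x{\left(t \right)} = - \frac{9}{-5 + \frac{5}{6} \left(-3\right)} t = - \frac{9}{-5 - \frac{5}{2}} t = - \frac{9}{- \frac{15}{2}} t = \left(-9\right) \left(- \frac{2}{15}\right) t = \frac{6 t}{5}$)
$x{\left(-54 \right)} - -31142 = \frac{6}{5} \left(-54\right) - -31142 = - \frac{324}{5} + 31142 = \frac{155386}{5}$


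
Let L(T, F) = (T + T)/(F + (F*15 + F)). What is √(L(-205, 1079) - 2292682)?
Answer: 12*I*√5357005170842/18343 ≈ 1514.2*I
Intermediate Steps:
L(T, F) = 2*T/(17*F) (L(T, F) = (2*T)/(F + (15*F + F)) = (2*T)/(F + 16*F) = (2*T)/((17*F)) = (2*T)*(1/(17*F)) = 2*T/(17*F))
√(L(-205, 1079) - 2292682) = √((2/17)*(-205)/1079 - 2292682) = √((2/17)*(-205)*(1/1079) - 2292682) = √(-410/18343 - 2292682) = √(-42054666336/18343) = 12*I*√5357005170842/18343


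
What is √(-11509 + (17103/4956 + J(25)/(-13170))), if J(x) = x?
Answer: I*√13615671466533549/1087842 ≈ 107.26*I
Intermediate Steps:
√(-11509 + (17103/4956 + J(25)/(-13170))) = √(-11509 + (17103/4956 + 25/(-13170))) = √(-11509 + (17103*(1/4956) + 25*(-1/13170))) = √(-11509 + (5701/1652 - 5/2634)) = √(-11509 + 7504087/2175684) = √(-25032443069/2175684) = I*√13615671466533549/1087842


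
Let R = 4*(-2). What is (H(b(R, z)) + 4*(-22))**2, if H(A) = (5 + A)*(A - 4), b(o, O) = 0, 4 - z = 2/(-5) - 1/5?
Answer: 11664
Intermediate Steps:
R = -8
z = 23/5 (z = 4 - (2/(-5) - 1/5) = 4 - (2*(-1/5) - 1*1/5) = 4 - (-2/5 - 1/5) = 4 - 1*(-3/5) = 4 + 3/5 = 23/5 ≈ 4.6000)
H(A) = (-4 + A)*(5 + A) (H(A) = (5 + A)*(-4 + A) = (-4 + A)*(5 + A))
(H(b(R, z)) + 4*(-22))**2 = ((-20 + 0 + 0**2) + 4*(-22))**2 = ((-20 + 0 + 0) - 88)**2 = (-20 - 88)**2 = (-108)**2 = 11664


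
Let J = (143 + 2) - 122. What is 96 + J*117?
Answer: 2787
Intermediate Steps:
J = 23 (J = 145 - 122 = 23)
96 + J*117 = 96 + 23*117 = 96 + 2691 = 2787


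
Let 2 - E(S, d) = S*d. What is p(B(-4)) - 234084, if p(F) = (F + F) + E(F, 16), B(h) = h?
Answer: -234026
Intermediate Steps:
E(S, d) = 2 - S*d
p(F) = 2 - 14*F (p(F) = (F + F) + (2 - 1*F*16) = 2*F + (2 - 16*F) = 2 - 14*F)
p(B(-4)) - 234084 = (2 - 14*(-4)) - 234084 = (2 + 56) - 234084 = 58 - 234084 = -234026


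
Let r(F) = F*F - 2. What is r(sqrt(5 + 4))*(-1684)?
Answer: -11788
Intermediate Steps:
r(F) = -2 + F**2 (r(F) = F**2 - 2 = -2 + F**2)
r(sqrt(5 + 4))*(-1684) = (-2 + (sqrt(5 + 4))**2)*(-1684) = (-2 + (sqrt(9))**2)*(-1684) = (-2 + 3**2)*(-1684) = (-2 + 9)*(-1684) = 7*(-1684) = -11788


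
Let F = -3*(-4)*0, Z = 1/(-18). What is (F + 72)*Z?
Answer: -4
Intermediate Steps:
Z = -1/18 ≈ -0.055556
F = 0 (F = 12*0 = 0)
(F + 72)*Z = (0 + 72)*(-1/18) = 72*(-1/18) = -4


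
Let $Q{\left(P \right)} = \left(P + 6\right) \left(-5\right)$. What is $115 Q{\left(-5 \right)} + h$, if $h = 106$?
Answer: $-469$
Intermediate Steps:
$Q{\left(P \right)} = -30 - 5 P$ ($Q{\left(P \right)} = \left(6 + P\right) \left(-5\right) = -30 - 5 P$)
$115 Q{\left(-5 \right)} + h = 115 \left(-30 - -25\right) + 106 = 115 \left(-30 + 25\right) + 106 = 115 \left(-5\right) + 106 = -575 + 106 = -469$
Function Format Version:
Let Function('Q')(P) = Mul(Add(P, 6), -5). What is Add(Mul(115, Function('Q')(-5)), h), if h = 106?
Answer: -469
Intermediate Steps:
Function('Q')(P) = Add(-30, Mul(-5, P)) (Function('Q')(P) = Mul(Add(6, P), -5) = Add(-30, Mul(-5, P)))
Add(Mul(115, Function('Q')(-5)), h) = Add(Mul(115, Add(-30, Mul(-5, -5))), 106) = Add(Mul(115, Add(-30, 25)), 106) = Add(Mul(115, -5), 106) = Add(-575, 106) = -469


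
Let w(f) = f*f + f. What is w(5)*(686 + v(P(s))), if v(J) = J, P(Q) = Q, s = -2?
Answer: 20520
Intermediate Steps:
w(f) = f + f² (w(f) = f² + f = f + f²)
w(5)*(686 + v(P(s))) = (5*(1 + 5))*(686 - 2) = (5*6)*684 = 30*684 = 20520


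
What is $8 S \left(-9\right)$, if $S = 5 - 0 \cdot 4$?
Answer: $-360$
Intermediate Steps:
$S = 5$ ($S = 5 - 0 = 5 + 0 = 5$)
$8 S \left(-9\right) = 8 \cdot 5 \left(-9\right) = 40 \left(-9\right) = -360$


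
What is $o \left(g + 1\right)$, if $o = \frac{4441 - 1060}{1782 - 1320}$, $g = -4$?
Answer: $- \frac{483}{22} \approx -21.955$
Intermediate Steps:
$o = \frac{161}{22}$ ($o = \frac{3381}{462} = 3381 \cdot \frac{1}{462} = \frac{161}{22} \approx 7.3182$)
$o \left(g + 1\right) = \frac{161 \left(-4 + 1\right)}{22} = \frac{161}{22} \left(-3\right) = - \frac{483}{22}$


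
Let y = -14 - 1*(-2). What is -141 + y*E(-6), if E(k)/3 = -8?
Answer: 147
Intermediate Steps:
E(k) = -24 (E(k) = 3*(-8) = -24)
y = -12 (y = -14 + 2 = -12)
-141 + y*E(-6) = -141 - 12*(-24) = -141 + 288 = 147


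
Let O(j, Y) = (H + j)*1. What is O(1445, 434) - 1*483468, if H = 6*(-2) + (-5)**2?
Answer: -482010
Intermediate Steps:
H = 13 (H = -12 + 25 = 13)
O(j, Y) = 13 + j (O(j, Y) = (13 + j)*1 = 13 + j)
O(1445, 434) - 1*483468 = (13 + 1445) - 1*483468 = 1458 - 483468 = -482010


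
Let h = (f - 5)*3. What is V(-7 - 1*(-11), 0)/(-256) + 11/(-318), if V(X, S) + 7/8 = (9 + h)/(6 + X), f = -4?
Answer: -39307/1628160 ≈ -0.024142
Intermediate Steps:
h = -27 (h = (-4 - 5)*3 = -9*3 = -27)
V(X, S) = -7/8 - 18/(6 + X) (V(X, S) = -7/8 + (9 - 27)/(6 + X) = -7/8 - 18/(6 + X))
V(-7 - 1*(-11), 0)/(-256) + 11/(-318) = ((-186 - 7*(-7 - 1*(-11)))/(8*(6 + (-7 - 1*(-11)))))/(-256) + 11/(-318) = ((-186 - 7*(-7 + 11))/(8*(6 + (-7 + 11))))*(-1/256) + 11*(-1/318) = ((-186 - 7*4)/(8*(6 + 4)))*(-1/256) - 11/318 = ((1/8)*(-186 - 28)/10)*(-1/256) - 11/318 = ((1/8)*(1/10)*(-214))*(-1/256) - 11/318 = -107/40*(-1/256) - 11/318 = 107/10240 - 11/318 = -39307/1628160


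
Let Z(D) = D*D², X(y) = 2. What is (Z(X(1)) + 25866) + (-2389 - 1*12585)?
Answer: 10900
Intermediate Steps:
Z(D) = D³
(Z(X(1)) + 25866) + (-2389 - 1*12585) = (2³ + 25866) + (-2389 - 1*12585) = (8 + 25866) + (-2389 - 12585) = 25874 - 14974 = 10900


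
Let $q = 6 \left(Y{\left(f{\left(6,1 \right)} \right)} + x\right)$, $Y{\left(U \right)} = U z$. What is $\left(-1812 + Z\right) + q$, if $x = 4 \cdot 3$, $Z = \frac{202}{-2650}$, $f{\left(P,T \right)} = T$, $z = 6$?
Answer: $- \frac{2257901}{1325} \approx -1704.1$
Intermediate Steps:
$Z = - \frac{101}{1325}$ ($Z = 202 \left(- \frac{1}{2650}\right) = - \frac{101}{1325} \approx -0.076226$)
$Y{\left(U \right)} = 6 U$ ($Y{\left(U \right)} = U 6 = 6 U$)
$x = 12$
$q = 108$ ($q = 6 \left(6 \cdot 1 + 12\right) = 6 \left(6 + 12\right) = 6 \cdot 18 = 108$)
$\left(-1812 + Z\right) + q = \left(-1812 - \frac{101}{1325}\right) + 108 = - \frac{2401001}{1325} + 108 = - \frac{2257901}{1325}$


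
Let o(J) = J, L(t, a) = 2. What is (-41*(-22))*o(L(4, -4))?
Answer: 1804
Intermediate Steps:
(-41*(-22))*o(L(4, -4)) = -41*(-22)*2 = 902*2 = 1804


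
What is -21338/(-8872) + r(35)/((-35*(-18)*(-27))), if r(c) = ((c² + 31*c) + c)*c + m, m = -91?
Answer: -4338127/1796580 ≈ -2.4147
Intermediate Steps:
r(c) = -91 + c*(c² + 32*c) (r(c) = ((c² + 31*c) + c)*c - 91 = (c² + 32*c)*c - 91 = c*(c² + 32*c) - 91 = -91 + c*(c² + 32*c))
-21338/(-8872) + r(35)/((-35*(-18)*(-27))) = -21338/(-8872) + (-91 + 35³ + 32*35²)/((-35*(-18)*(-27))) = -21338*(-1/8872) + (-91 + 42875 + 32*1225)/((630*(-27))) = 10669/4436 + (-91 + 42875 + 39200)/(-17010) = 10669/4436 + 81984*(-1/17010) = 10669/4436 - 1952/405 = -4338127/1796580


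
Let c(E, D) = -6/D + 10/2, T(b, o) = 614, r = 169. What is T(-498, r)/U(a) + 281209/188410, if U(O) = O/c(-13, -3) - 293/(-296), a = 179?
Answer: 51034609319/2073828870 ≈ 24.609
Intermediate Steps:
c(E, D) = 5 - 6/D (c(E, D) = -6/D + 10*(½) = -6/D + 5 = 5 - 6/D)
U(O) = 293/296 + O/7 (U(O) = O/(5 - 6/(-3)) - 293/(-296) = O/(5 - 6*(-⅓)) - 293*(-1/296) = O/(5 + 2) + 293/296 = O/7 + 293/296 = 293/296 + O/7)
T(-498, r)/U(a) + 281209/188410 = 614/(293/296 + (⅐)*179) + 281209/188410 = 614/(293/296 + 179/7) + 281209*(1/188410) = 614/(55035/2072) + 281209/188410 = 614*(2072/55035) + 281209/188410 = 1272208/55035 + 281209/188410 = 51034609319/2073828870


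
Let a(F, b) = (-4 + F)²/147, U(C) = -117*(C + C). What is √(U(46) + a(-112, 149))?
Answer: 2*I*√1176639/21 ≈ 103.31*I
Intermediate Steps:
U(C) = -234*C
a(F, b) = (-4 + F)²/147 (a(F, b) = (-4 + F)²*(1/147) = (-4 + F)²/147)
√(U(46) + a(-112, 149)) = √(-234*46 + (-4 - 112)²/147) = √(-10764 + (1/147)*(-116)²) = √(-10764 + (1/147)*13456) = √(-10764 + 13456/147) = √(-1568852/147) = 2*I*√1176639/21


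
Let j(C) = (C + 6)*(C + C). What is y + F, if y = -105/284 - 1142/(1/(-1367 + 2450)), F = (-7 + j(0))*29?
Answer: -351304981/284 ≈ -1.2370e+6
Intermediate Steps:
j(C) = 2*C*(6 + C) (j(C) = (6 + C)*(2*C) = 2*C*(6 + C))
F = -203 (F = (-7 + 2*0*(6 + 0))*29 = (-7 + 2*0*6)*29 = (-7 + 0)*29 = -7*29 = -203)
y = -351247329/284 (y = -105*1/284 - 1142/(1/1083) = -105/284 - 1142/1/1083 = -105/284 - 1142*1083 = -105/284 - 1236786 = -351247329/284 ≈ -1.2368e+6)
y + F = -351247329/284 - 203 = -351304981/284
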